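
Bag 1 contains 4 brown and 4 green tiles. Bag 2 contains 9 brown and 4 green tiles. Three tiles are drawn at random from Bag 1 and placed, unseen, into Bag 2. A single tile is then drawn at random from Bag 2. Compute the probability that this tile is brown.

Condition on how many of the transferred tiles are brown (from Bag 1: 4 brown of 8; then Bag 2 has 16 total).
  0 brown: C(4,0)C(4,3)/C(8,3) = 1/14; then P = 9/16
  1 brown: C(4,1)C(4,2)/C(8,3) = 3/7; then P = 10/16
  2 brown: C(4,2)C(4,1)/C(8,3) = 3/7; then P = 11/16
  3 brown: C(4,3)C(4,0)/C(8,3) = 1/14; then P = 12/16
P(brown from Bag 2) = 21/32 ≈ 0.6562.

21/32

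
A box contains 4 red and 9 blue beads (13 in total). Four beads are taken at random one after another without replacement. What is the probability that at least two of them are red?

Sum the hypergeometric tail for j = 2,…,4 red beads.
Favorable = C(4,2)·C(9,2) + C(4,3)·C(9,1) + C(4,4)·C(9,0) = 253; total = C(13,4) = 715.
P = 253/715 = 23/65 ≈ 0.3538.

23/65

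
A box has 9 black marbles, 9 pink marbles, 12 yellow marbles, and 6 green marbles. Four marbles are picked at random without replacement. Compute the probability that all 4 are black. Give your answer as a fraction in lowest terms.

2/935

Unordered draws without replacement: count favorable combinations over C(36,4).
Favorable = C(9,4) · C(9,0) · C(12,0) · C(6,0) = 126; total = C(36,4) = 58905.
P = 126/58905 = 2/935 ≈ 0.0021.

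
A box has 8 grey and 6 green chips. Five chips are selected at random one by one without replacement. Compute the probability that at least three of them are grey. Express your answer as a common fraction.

Sum the hypergeometric tail for j = 3,…,5 grey chips.
Favorable = C(8,3)·C(6,2) + C(8,4)·C(6,1) + C(8,5)·C(6,0) = 1316; total = C(14,5) = 2002.
P = 1316/2002 = 94/143 ≈ 0.6573.

94/143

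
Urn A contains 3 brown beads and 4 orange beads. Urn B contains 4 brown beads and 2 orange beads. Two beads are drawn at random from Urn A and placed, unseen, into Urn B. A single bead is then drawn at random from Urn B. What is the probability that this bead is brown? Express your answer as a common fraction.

17/28

Condition on how many of the transferred beads are brown (from Urn A: 3 brown of 7; then Urn B has 8 total).
  0 brown: C(3,0)C(4,2)/C(7,2) = 2/7; then P = 4/8
  1 brown: C(3,1)C(4,1)/C(7,2) = 4/7; then P = 5/8
  2 brown: C(3,2)C(4,0)/C(7,2) = 1/7; then P = 6/8
P(brown from Urn B) = 17/28 ≈ 0.6071.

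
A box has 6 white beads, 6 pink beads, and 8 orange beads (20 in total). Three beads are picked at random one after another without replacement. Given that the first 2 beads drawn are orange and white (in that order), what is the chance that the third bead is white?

After removing 1 white, 1 orange, the box has 5 white out of 18 remaining.
P(third is white | given) = 5/18 ≈ 0.2778.

5/18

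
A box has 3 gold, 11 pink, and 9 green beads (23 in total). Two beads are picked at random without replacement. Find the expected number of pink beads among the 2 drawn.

22/23

By linearity of expectation, E[X] = Σ P(draw i is pink); by symmetry each draw (even without replacement) has P(pink) = 11/23.
E[X] = 2 · 11/23 = 22/23 ≈ 0.9565.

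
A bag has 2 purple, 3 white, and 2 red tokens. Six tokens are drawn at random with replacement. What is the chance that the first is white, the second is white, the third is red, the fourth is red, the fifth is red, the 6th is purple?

144/117649

Multiply the conditional probability of each draw in order, with replacement (the composition resets each draw).
P = (3/7) · (3/7) · (2/7) · (2/7) · (2/7) · (2/7) = 144/117649 ≈ 0.0012.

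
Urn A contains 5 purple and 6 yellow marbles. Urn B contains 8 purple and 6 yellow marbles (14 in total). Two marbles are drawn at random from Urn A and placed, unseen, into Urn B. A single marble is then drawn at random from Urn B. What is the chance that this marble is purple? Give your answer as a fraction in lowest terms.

Condition on how many of the transferred marbles are purple (from Urn A: 5 purple of 11; then Urn B has 16 total).
  0 purple: C(5,0)C(6,2)/C(11,2) = 3/11; then P = 8/16
  1 purple: C(5,1)C(6,1)/C(11,2) = 6/11; then P = 9/16
  2 purple: C(5,2)C(6,0)/C(11,2) = 2/11; then P = 10/16
P(purple from Urn B) = 49/88 ≈ 0.5568.

49/88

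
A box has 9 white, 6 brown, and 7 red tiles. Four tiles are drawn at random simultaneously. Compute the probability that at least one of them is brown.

157/209

Use the complement: P(at least one brown) = 1 − P(no brown).
P(none) = C(16,4)/C(22,4) = 1820/7315.
So P = 1 − 1820/7315 = 157/209 ≈ 0.7512.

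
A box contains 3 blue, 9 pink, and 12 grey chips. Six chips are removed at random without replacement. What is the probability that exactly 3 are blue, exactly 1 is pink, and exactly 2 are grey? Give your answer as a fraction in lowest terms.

27/6118

Unordered draws without replacement: count favorable combinations over C(24,6).
Favorable = C(3,3) · C(9,1) · C(12,2) = 594; total = C(24,6) = 134596.
P = 594/134596 = 27/6118 ≈ 0.0044.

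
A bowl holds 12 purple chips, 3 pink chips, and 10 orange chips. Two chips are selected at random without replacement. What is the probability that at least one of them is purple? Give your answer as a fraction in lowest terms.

37/50

Use the complement: P(at least one purple) = 1 − P(no purple).
P(none) = C(13,2)/C(25,2) = 78/300.
So P = 1 − 78/300 = 37/50 ≈ 0.7400.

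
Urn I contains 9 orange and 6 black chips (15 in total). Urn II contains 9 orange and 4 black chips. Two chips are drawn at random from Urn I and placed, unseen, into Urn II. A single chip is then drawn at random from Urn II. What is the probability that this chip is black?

8/25

Condition on how many of the transferred chips are black (from Urn I: 6 black of 15; then Urn II has 15 total).
  0 black: C(6,0)C(9,2)/C(15,2) = 12/35; then P = 4/15
  1 black: C(6,1)C(9,1)/C(15,2) = 18/35; then P = 5/15
  2 black: C(6,2)C(9,0)/C(15,2) = 1/7; then P = 6/15
P(black from Urn II) = 8/25 ≈ 0.3200.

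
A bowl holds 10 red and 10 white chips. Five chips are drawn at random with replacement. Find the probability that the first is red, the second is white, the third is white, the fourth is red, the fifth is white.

Multiply the conditional probability of each draw in order, with replacement (the composition resets each draw).
P = (10/20) · (10/20) · (10/20) · (10/20) · (10/20) = 1/32 ≈ 0.0312.

1/32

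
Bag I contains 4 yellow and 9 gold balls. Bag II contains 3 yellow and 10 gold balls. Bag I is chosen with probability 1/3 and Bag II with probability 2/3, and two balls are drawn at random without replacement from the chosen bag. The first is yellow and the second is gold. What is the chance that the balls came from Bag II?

5/8

P(E | Bag I) = 3/13; P(E | Bag II) = 5/26.
P(E) = 1/3·3/13 + 2/3·5/26 = 8/39.
By Bayes' rule, P(Bag II | E) = 5/39 / 8/39 = 5/8 ≈ 0.6250.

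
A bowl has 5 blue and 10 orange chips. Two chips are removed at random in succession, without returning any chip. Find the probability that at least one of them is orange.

19/21

Use the complement: P(at least one orange) = 1 − P(no orange).
P(none) = C(5,2)/C(15,2) = 10/105.
So P = 1 − 10/105 = 19/21 ≈ 0.9048.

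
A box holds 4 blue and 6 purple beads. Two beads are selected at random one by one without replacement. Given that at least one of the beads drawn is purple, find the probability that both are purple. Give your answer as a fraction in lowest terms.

5/13

P(both purple) = C(6,2)/C(10,2) = 1/3; P(at least one purple) = 1 − C(4,2)/C(10,2) = 13/15.
Since 'both purple' ⊆ 'at least one purple', P(both | at least one) = 1/3 / 13/15 = 5/13 ≈ 0.3846.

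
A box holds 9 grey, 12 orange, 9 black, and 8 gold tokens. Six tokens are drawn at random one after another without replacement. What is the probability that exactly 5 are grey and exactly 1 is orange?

72/131461

Unordered draws without replacement: count favorable combinations over C(38,6).
Favorable = C(9,5) · C(12,1) · C(9,0) · C(8,0) = 1512; total = C(38,6) = 2760681.
P = 1512/2760681 = 72/131461 ≈ 0.0005.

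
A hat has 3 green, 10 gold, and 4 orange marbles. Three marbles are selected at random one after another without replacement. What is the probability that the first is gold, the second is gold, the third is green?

9/136

Multiply the conditional probability of each draw in order, without replacement, so each draw removes one from its color and from the total.
P = (10/17) · (9/16) · (3/15) = 9/136 ≈ 0.0662.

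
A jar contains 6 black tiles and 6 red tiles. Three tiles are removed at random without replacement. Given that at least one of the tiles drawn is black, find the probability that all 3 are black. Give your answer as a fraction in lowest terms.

1/10

P(all 3 black) = C(6,3)/C(12,3) = 1/11; P(at least one black) = 1 − C(6,3)/C(12,3) = 10/11.
Since 'all 3 black' ⊆ 'at least one black', P(all 3 | at least one) = 1/11 / 10/11 = 1/10 ≈ 0.1000.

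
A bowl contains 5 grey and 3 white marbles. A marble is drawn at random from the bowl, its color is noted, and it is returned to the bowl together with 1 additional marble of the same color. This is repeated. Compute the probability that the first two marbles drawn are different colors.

Either grey then white, or white then grey; after the first draw the total is 9.
P = (5/8)·(3/9) + (3/8)·(5/9) = 5/12 ≈ 0.4167.

5/12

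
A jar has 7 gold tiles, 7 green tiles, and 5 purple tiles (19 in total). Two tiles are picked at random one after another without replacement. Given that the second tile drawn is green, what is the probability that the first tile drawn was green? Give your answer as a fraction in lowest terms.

1/3

P(first=green and the second tile drawn is green) = (7/19)·(6/18) = 7/57.
P(the second tile drawn is green) = Σ over first color = 49/342 + 7/57 + 35/342 = 7/19.
By Bayes, P(first=green | the second tile drawn is green) = 7/57 / 7/19 = 1/3 ≈ 0.3333.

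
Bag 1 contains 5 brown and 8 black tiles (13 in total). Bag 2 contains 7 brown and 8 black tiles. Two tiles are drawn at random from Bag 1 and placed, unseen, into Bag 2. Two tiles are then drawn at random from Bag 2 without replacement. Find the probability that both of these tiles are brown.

Condition on how many of the transferred tiles are brown (from Bag 1: 5 brown of 13; then Bag 2 has 17 total).
  0 brown: C(5,0)C(8,2)/C(13,2) = 14/39; then P = C(7,2)/C(17,2) = 21/136
  1 brown: C(5,1)C(8,1)/C(13,2) = 20/39; then P = C(8,2)/C(17,2) = 7/34
  2 brown: C(5,2)C(8,0)/C(13,2) = 5/39; then P = C(9,2)/C(17,2) = 9/34
P(both brown) = 517/2652 ≈ 0.1949.

517/2652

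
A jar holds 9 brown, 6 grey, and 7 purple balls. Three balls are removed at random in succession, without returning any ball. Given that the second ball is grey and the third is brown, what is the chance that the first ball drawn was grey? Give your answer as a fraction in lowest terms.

P(first=grey and the second ball is grey and the third is brown) = (6/22)·(5/21)·(9/20) = 9/308.
P(E) = Σ over first color = 18/385 + 9/308 + 9/220 = 9/77.
By Bayes, P(first=grey | E) = 9/308 / 9/77 = 1/4 ≈ 0.2500.

1/4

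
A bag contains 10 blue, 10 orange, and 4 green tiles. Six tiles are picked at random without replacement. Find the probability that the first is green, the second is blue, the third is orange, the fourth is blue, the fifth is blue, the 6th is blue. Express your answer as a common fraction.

10/4807

Multiply the conditional probability of each draw in order, without replacement, so each draw removes one from its color and from the total.
P = (4/24) · (10/23) · (10/22) · (9/21) · (8/20) · (7/19) = 10/4807 ≈ 0.0021.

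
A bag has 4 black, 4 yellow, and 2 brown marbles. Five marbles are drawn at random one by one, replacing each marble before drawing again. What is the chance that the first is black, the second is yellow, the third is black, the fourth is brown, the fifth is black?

16/3125

Multiply the conditional probability of each draw in order, with replacement (the composition resets each draw).
P = (4/10) · (4/10) · (4/10) · (2/10) · (4/10) = 16/3125 ≈ 0.0051.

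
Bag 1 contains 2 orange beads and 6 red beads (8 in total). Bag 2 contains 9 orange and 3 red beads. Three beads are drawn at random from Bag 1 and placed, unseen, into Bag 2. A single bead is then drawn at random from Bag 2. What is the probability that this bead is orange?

Condition on how many of the transferred beads are orange (from Bag 1: 2 orange of 8; then Bag 2 has 15 total).
  0 orange: C(2,0)C(6,3)/C(8,3) = 5/14; then P = 9/15
  1 orange: C(2,1)C(6,2)/C(8,3) = 15/28; then P = 10/15
  2 orange: C(2,2)C(6,1)/C(8,3) = 3/28; then P = 11/15
P(orange from Bag 2) = 13/20 ≈ 0.6500.

13/20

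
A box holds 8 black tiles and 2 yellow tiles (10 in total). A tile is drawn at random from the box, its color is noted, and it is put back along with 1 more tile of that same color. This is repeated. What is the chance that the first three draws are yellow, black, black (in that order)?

Track the composition after each reinforcement of +1.
P = (2/10) · (8/11) · (9/12) = 6/55 ≈ 0.1091.

6/55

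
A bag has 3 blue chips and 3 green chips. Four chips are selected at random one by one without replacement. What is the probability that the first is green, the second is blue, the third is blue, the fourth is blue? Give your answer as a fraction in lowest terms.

Multiply the conditional probability of each draw in order, without replacement, so each draw removes one from its color and from the total.
P = (3/6) · (3/5) · (2/4) · (1/3) = 1/20 ≈ 0.0500.

1/20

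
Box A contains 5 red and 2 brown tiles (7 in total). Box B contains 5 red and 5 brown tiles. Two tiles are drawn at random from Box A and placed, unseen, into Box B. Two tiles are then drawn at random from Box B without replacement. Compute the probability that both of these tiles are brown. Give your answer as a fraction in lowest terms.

Condition on how many of the transferred tiles are brown (from Box A: 2 brown of 7; then Box B has 12 total).
  0 brown: C(2,0)C(5,2)/C(7,2) = 10/21; then P = C(5,2)/C(12,2) = 5/33
  1 brown: C(2,1)C(5,1)/C(7,2) = 10/21; then P = C(6,2)/C(12,2) = 5/22
  2 brown: C(2,2)C(5,0)/C(7,2) = 1/21; then P = C(7,2)/C(12,2) = 7/22
P(both brown) = 271/1386 ≈ 0.1955.

271/1386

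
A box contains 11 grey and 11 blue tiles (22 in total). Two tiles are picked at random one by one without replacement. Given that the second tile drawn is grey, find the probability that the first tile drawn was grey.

P(first=grey and the second tile drawn is grey) = (11/22)·(10/21) = 5/21.
P(the second tile drawn is grey) = Σ over first color = 5/21 + 11/42 = 1/2.
By Bayes, P(first=grey | the second tile drawn is grey) = 5/21 / 1/2 = 10/21 ≈ 0.4762.

10/21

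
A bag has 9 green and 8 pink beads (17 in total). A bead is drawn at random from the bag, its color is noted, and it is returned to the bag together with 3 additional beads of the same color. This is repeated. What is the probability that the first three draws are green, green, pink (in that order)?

216/1955

Track the composition after each reinforcement of +3.
P = (9/17) · (12/20) · (8/23) = 216/1955 ≈ 0.1105.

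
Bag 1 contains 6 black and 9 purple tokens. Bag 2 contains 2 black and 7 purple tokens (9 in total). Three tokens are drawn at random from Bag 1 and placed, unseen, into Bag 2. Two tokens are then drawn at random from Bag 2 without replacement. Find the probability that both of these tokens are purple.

Condition on how many of the transferred tokens are purple (from Bag 1: 9 purple of 15; then Bag 2 has 12 total).
  0 purple: C(9,0)C(6,3)/C(15,3) = 4/91; then P = C(7,2)/C(12,2) = 7/22
  1 purple: C(9,1)C(6,2)/C(15,3) = 27/91; then P = C(8,2)/C(12,2) = 14/33
  2 purple: C(9,2)C(6,1)/C(15,3) = 216/455; then P = C(9,2)/C(12,2) = 6/11
  3 purple: C(9,3)C(6,0)/C(15,3) = 12/65; then P = C(10,2)/C(12,2) = 15/22
P(both purple) = 202/385 ≈ 0.5247.

202/385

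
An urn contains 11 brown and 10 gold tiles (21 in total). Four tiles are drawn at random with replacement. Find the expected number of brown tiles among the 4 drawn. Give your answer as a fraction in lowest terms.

By linearity of expectation, E[X] = Σ P(draw i is brown); each independent draw has P(brown) = 11/21.
E[X] = 4 · 11/21 = 44/21 ≈ 2.0952.

44/21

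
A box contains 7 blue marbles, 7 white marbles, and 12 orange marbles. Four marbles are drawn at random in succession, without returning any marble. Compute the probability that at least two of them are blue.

4291/14950

Sum the hypergeometric tail for j = 2,…,4 blue marbles.
Favorable = C(7,2)·C(19,2) + C(7,3)·C(19,1) + C(7,4)·C(19,0) = 4291; total = C(26,4) = 14950.
P = 4291/14950 = 4291/14950 ≈ 0.2870.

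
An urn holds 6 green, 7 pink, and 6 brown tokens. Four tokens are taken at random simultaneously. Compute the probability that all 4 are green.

Unordered draws without replacement: count favorable combinations over C(19,4).
Favorable = C(6,4) · C(7,0) · C(6,0) = 15; total = C(19,4) = 3876.
P = 15/3876 = 5/1292 ≈ 0.0039.

5/1292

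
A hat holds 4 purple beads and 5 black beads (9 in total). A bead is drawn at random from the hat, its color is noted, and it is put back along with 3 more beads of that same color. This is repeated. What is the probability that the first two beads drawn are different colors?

10/27

Either purple then black, or black then purple; after the first draw the total is 12.
P = (4/9)·(5/12) + (5/9)·(4/12) = 10/27 ≈ 0.3704.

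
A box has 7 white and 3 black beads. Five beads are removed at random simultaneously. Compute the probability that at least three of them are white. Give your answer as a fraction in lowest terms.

11/12

Sum the hypergeometric tail for j = 3,…,5 white beads.
Favorable = C(7,3)·C(3,2) + C(7,4)·C(3,1) + C(7,5)·C(3,0) = 231; total = C(10,5) = 252.
P = 231/252 = 11/12 ≈ 0.9167.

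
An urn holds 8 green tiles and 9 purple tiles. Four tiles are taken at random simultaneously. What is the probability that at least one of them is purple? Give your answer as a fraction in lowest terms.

33/34

Use the complement: P(at least one purple) = 1 − P(no purple).
P(none) = C(8,4)/C(17,4) = 70/2380.
So P = 1 − 70/2380 = 33/34 ≈ 0.9706.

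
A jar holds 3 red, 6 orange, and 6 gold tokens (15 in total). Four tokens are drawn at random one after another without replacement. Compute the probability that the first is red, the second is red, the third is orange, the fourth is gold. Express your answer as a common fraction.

Multiply the conditional probability of each draw in order, without replacement, so each draw removes one from its color and from the total.
P = (3/15) · (2/14) · (6/13) · (6/12) = 3/455 ≈ 0.0066.

3/455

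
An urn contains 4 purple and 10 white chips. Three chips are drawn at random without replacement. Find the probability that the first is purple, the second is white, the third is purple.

Multiply the conditional probability of each draw in order, without replacement, so each draw removes one from its color and from the total.
P = (4/14) · (10/13) · (3/12) = 5/91 ≈ 0.0549.

5/91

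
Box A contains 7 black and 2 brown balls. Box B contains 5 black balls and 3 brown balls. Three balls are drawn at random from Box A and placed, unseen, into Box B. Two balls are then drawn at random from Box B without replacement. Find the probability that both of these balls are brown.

61/660

Condition on how many of the transferred balls are brown (from Box A: 2 brown of 9; then Box B has 11 total).
  0 brown: C(2,0)C(7,3)/C(9,3) = 5/12; then P = C(3,2)/C(11,2) = 3/55
  1 brown: C(2,1)C(7,2)/C(9,3) = 1/2; then P = C(4,2)/C(11,2) = 6/55
  2 brown: C(2,2)C(7,1)/C(9,3) = 1/12; then P = C(5,2)/C(11,2) = 2/11
P(both brown) = 61/660 ≈ 0.0924.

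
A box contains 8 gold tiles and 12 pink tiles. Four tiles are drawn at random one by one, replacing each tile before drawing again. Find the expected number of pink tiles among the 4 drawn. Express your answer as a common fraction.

By linearity of expectation, E[X] = Σ P(draw i is pink); each independent draw has P(pink) = 12/20.
E[X] = 4 · 12/20 = 12/5 ≈ 2.4000.

12/5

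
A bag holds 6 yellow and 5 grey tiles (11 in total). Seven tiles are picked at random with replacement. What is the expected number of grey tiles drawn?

35/11

By linearity of expectation, E[X] = Σ P(draw i is grey); each independent draw has P(grey) = 5/11.
E[X] = 7 · 5/11 = 35/11 ≈ 3.1818.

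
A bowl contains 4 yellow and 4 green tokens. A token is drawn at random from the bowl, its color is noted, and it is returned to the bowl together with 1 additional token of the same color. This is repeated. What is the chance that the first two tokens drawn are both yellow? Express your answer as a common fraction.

After a yellow draw the bowl holds 5 yellow out of 9.
P = (4/8)·(5/9) = 5/18 ≈ 0.2778.

5/18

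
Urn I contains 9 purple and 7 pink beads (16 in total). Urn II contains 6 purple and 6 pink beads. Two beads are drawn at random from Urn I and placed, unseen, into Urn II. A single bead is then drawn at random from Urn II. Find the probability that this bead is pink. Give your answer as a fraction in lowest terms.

Condition on how many of the transferred beads are pink (from Urn I: 7 pink of 16; then Urn II has 14 total).
  0 pink: C(7,0)C(9,2)/C(16,2) = 3/10; then P = 6/14
  1 pink: C(7,1)C(9,1)/C(16,2) = 21/40; then P = 7/14
  2 pink: C(7,2)C(9,0)/C(16,2) = 7/40; then P = 8/14
P(pink from Urn II) = 55/112 ≈ 0.4911.

55/112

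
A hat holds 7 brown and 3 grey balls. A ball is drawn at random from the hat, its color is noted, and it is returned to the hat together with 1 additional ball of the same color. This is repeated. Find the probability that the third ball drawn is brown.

7/10

Sum over the four possibilities for the first two draws (brown/not-brown each), tracking how the brown count and total change by +1 per draw.
P(third is brown) = 7/10 ≈ 0.7000. (In a Pólya urn every draw has the same marginal probability 7/10.)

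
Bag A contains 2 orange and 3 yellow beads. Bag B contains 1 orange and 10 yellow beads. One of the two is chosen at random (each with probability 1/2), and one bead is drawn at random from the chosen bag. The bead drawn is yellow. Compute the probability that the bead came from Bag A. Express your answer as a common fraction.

P(yellow | Bag A) = 3/5; P(yellow | Bag B) = 10/11.
P(yellow) = 1/2·3/5 + 1/2·10/11 = 83/110.
By Bayes' rule, P(Bag A | yellow) = 3/10 / 83/110 = 33/83 ≈ 0.3976.

33/83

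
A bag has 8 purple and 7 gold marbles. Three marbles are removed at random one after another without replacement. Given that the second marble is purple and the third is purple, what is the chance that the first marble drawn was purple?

P(first=purple and the second marble is purple and the third is purple) = (8/15)·(7/14)·(6/13) = 8/65.
P(E) = Σ over first color = 8/65 + 28/195 = 4/15.
By Bayes, P(first=purple | E) = 8/65 / 4/15 = 6/13 ≈ 0.4615.

6/13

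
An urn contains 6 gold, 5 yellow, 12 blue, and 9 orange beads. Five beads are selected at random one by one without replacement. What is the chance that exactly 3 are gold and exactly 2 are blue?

165/25172

Unordered draws without replacement: count favorable combinations over C(32,5).
Favorable = C(6,3) · C(5,0) · C(12,2) · C(9,0) = 1320; total = C(32,5) = 201376.
P = 1320/201376 = 165/25172 ≈ 0.0066.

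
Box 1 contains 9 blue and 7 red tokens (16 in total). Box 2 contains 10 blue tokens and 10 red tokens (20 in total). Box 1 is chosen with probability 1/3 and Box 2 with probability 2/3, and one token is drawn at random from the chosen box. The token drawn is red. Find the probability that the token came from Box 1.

7/23

P(red | Box 1) = 7/16; P(red | Box 2) = 1/2.
P(red) = 1/3·7/16 + 2/3·1/2 = 23/48.
By Bayes' rule, P(Box 1 | red) = 7/48 / 23/48 = 7/23 ≈ 0.3043.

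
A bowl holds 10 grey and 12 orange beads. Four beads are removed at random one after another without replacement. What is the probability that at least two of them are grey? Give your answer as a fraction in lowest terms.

12/19

Sum the hypergeometric tail for j = 2,…,4 grey beads.
Favorable = C(10,2)·C(12,2) + C(10,3)·C(12,1) + C(10,4)·C(12,0) = 4620; total = C(22,4) = 7315.
P = 4620/7315 = 12/19 ≈ 0.6316.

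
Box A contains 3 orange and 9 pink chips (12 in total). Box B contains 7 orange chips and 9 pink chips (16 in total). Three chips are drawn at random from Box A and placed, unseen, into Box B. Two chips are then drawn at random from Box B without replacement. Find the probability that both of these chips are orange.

129/836

Condition on how many of the transferred chips are orange (from Box A: 3 orange of 12; then Box B has 19 total).
  0 orange: C(3,0)C(9,3)/C(12,3) = 21/55; then P = C(7,2)/C(19,2) = 7/57
  1 orange: C(3,1)C(9,2)/C(12,3) = 27/55; then P = C(8,2)/C(19,2) = 28/171
  2 orange: C(3,2)C(9,1)/C(12,3) = 27/220; then P = C(9,2)/C(19,2) = 4/19
  3 orange: C(3,3)C(9,0)/C(12,3) = 1/220; then P = C(10,2)/C(19,2) = 5/19
P(both orange) = 129/836 ≈ 0.1543.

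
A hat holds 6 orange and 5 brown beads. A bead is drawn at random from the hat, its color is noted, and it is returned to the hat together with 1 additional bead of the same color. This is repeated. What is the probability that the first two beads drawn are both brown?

5/22

After a brown draw the hat holds 6 brown out of 12.
P = (5/11)·(6/12) = 5/22 ≈ 0.2273.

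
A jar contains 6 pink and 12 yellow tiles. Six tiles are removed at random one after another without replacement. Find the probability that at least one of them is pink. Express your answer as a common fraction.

Use the complement: P(at least one pink) = 1 − P(no pink).
P(none) = C(12,6)/C(18,6) = 924/18564.
So P = 1 − 924/18564 = 210/221 ≈ 0.9502.

210/221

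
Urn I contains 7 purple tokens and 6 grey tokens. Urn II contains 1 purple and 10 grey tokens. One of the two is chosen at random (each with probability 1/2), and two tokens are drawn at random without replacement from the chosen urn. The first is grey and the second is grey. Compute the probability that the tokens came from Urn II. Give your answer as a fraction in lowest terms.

234/289

P(E | Urn I) = 5/26; P(E | Urn II) = 9/11.
P(E) = 1/2·5/26 + 1/2·9/11 = 289/572.
By Bayes' rule, P(Urn II | E) = 9/22 / 289/572 = 234/289 ≈ 0.8097.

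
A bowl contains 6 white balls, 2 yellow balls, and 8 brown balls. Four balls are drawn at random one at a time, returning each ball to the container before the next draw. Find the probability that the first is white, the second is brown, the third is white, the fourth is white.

Multiply the conditional probability of each draw in order, with replacement (the composition resets each draw).
P = (6/16) · (8/16) · (6/16) · (6/16) = 27/1024 ≈ 0.0264.

27/1024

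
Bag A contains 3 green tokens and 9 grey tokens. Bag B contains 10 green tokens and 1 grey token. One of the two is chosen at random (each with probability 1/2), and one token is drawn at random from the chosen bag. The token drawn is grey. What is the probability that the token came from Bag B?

P(grey | Bag A) = 3/4; P(grey | Bag B) = 1/11.
P(grey) = 1/2·3/4 + 1/2·1/11 = 37/88.
By Bayes' rule, P(Bag B | grey) = 1/22 / 37/88 = 4/37 ≈ 0.1081.

4/37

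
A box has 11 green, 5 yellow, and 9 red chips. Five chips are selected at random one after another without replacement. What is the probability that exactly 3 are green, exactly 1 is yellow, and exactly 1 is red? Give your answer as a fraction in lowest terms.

45/322

Unordered draws without replacement: count favorable combinations over C(25,5).
Favorable = C(11,3) · C(5,1) · C(9,1) = 7425; total = C(25,5) = 53130.
P = 7425/53130 = 45/322 ≈ 0.1398.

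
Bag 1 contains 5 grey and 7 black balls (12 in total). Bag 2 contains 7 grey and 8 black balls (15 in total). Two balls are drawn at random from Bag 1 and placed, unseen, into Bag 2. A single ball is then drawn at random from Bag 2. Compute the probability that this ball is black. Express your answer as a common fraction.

55/102

Condition on how many of the transferred balls are black (from Bag 1: 7 black of 12; then Bag 2 has 17 total).
  0 black: C(7,0)C(5,2)/C(12,2) = 5/33; then P = 8/17
  1 black: C(7,1)C(5,1)/C(12,2) = 35/66; then P = 9/17
  2 black: C(7,2)C(5,0)/C(12,2) = 7/22; then P = 10/17
P(black from Bag 2) = 55/102 ≈ 0.5392.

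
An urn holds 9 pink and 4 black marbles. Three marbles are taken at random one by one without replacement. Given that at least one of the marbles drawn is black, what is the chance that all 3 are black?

2/101

P(all 3 black) = C(4,3)/C(13,3) = 2/143; P(at least one black) = 1 − C(9,3)/C(13,3) = 101/143.
Since 'all 3 black' ⊆ 'at least one black', P(all 3 | at least one) = 2/143 / 101/143 = 2/101 ≈ 0.0198.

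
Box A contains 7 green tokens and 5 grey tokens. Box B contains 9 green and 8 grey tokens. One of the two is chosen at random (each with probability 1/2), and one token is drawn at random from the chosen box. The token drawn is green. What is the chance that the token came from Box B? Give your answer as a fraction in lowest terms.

P(green | Box A) = 7/12; P(green | Box B) = 9/17.
P(green) = 1/2·7/12 + 1/2·9/17 = 227/408.
By Bayes' rule, P(Box B | green) = 9/34 / 227/408 = 108/227 ≈ 0.4758.

108/227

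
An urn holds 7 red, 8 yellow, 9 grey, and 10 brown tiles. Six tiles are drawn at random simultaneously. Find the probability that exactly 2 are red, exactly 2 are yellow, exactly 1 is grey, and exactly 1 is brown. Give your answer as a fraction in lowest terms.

6615/168113

Unordered draws without replacement: count favorable combinations over C(34,6).
Favorable = C(7,2) · C(8,2) · C(9,1) · C(10,1) = 52920; total = C(34,6) = 1344904.
P = 52920/1344904 = 6615/168113 ≈ 0.0393.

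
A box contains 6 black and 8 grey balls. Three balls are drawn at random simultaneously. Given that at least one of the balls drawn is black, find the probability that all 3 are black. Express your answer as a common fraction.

P(all 3 black) = C(6,3)/C(14,3) = 5/91; P(at least one black) = 1 − C(8,3)/C(14,3) = 11/13.
Since 'all 3 black' ⊆ 'at least one black', P(all 3 | at least one) = 5/91 / 11/13 = 5/77 ≈ 0.0649.

5/77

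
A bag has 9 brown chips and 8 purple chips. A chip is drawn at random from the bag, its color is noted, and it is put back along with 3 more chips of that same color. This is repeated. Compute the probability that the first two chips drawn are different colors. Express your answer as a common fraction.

36/85

Either brown then purple, or purple then brown; after the first draw the total is 20.
P = (9/17)·(8/20) + (8/17)·(9/20) = 36/85 ≈ 0.4235.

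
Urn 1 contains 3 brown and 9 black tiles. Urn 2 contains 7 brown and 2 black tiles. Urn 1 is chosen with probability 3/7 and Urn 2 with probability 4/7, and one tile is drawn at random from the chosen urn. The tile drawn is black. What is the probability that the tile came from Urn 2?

P(black | Urn 1) = 3/4; P(black | Urn 2) = 2/9.
P(black) = 3/7·3/4 + 4/7·2/9 = 113/252.
By Bayes' rule, P(Urn 2 | black) = 8/63 / 113/252 = 32/113 ≈ 0.2832.

32/113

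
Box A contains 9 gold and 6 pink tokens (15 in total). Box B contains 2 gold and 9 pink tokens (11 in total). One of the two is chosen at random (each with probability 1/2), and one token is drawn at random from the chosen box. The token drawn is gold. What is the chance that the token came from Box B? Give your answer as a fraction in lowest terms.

P(gold | Box A) = 3/5; P(gold | Box B) = 2/11.
P(gold) = 1/2·3/5 + 1/2·2/11 = 43/110.
By Bayes' rule, P(Box B | gold) = 1/11 / 43/110 = 10/43 ≈ 0.2326.

10/43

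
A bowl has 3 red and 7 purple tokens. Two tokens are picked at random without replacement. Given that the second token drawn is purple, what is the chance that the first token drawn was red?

P(first=red and the second token drawn is purple) = (3/10)·(7/9) = 7/30.
P(the second token drawn is purple) = Σ over first color = 7/30 + 7/15 = 7/10.
By Bayes, P(first=red | the second token drawn is purple) = 7/30 / 7/10 = 1/3 ≈ 0.3333.

1/3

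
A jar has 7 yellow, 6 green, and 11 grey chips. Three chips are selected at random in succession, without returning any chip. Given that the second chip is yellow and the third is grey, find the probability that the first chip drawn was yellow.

P(first=yellow and the second chip is yellow and the third is grey) = (7/24)·(6/23)·(11/22) = 7/184.
P(E) = Σ over first color = 7/184 + 7/184 + 35/552 = 77/552.
By Bayes, P(first=yellow | E) = 7/184 / 77/552 = 3/11 ≈ 0.2727.

3/11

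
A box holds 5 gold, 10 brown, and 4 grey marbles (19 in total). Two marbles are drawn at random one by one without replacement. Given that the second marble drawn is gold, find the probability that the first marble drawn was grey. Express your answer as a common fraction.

P(first=grey and the second marble drawn is gold) = (4/19)·(5/18) = 10/171.
P(the second marble drawn is gold) = Σ over first color = 10/171 + 25/171 + 10/171 = 5/19.
By Bayes, P(first=grey | the second marble drawn is gold) = 10/171 / 5/19 = 2/9 ≈ 0.2222.

2/9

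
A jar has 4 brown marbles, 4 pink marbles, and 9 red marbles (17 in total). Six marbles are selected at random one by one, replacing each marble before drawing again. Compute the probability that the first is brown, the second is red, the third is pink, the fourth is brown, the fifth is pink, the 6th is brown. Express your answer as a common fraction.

Multiply the conditional probability of each draw in order, with replacement (the composition resets each draw).
P = (4/17) · (9/17) · (4/17) · (4/17) · (4/17) · (4/17) = 9216/24137569 ≈ 0.0004.

9216/24137569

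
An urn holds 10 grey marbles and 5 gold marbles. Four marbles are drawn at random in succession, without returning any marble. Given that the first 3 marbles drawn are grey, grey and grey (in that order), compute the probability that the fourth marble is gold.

After removing 3 grey, the urn has 5 gold out of 12 remaining.
P(fourth is gold | given) = 5/12 ≈ 0.4167.

5/12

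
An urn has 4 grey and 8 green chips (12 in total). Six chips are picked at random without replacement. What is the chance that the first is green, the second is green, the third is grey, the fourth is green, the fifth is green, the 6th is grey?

1/33

Multiply the conditional probability of each draw in order, without replacement, so each draw removes one from its color and from the total.
P = (8/12) · (7/11) · (4/10) · (6/9) · (5/8) · (3/7) = 1/33 ≈ 0.0303.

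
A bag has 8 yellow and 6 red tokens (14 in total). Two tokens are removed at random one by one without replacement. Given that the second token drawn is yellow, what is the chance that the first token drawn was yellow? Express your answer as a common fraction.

7/13

P(first=yellow and the second token drawn is yellow) = (8/14)·(7/13) = 4/13.
P(the second token drawn is yellow) = Σ over first color = 4/13 + 24/91 = 4/7.
By Bayes, P(first=yellow | the second token drawn is yellow) = 4/13 / 4/7 = 7/13 ≈ 0.5385.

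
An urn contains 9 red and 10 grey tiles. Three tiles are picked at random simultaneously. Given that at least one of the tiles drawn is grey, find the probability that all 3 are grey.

P(all 3 grey) = C(10,3)/C(19,3) = 40/323; P(at least one grey) = 1 − C(9,3)/C(19,3) = 295/323.
Since 'all 3 grey' ⊆ 'at least one grey', P(all 3 | at least one) = 40/323 / 295/323 = 8/59 ≈ 0.1356.

8/59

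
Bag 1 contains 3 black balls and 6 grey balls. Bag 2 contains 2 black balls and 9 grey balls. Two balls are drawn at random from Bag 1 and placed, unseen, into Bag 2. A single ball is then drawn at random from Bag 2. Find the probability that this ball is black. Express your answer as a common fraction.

8/39

Condition on how many of the transferred balls are black (from Bag 1: 3 black of 9; then Bag 2 has 13 total).
  0 black: C(3,0)C(6,2)/C(9,2) = 5/12; then P = 2/13
  1 black: C(3,1)C(6,1)/C(9,2) = 1/2; then P = 3/13
  2 black: C(3,2)C(6,0)/C(9,2) = 1/12; then P = 4/13
P(black from Bag 2) = 8/39 ≈ 0.2051.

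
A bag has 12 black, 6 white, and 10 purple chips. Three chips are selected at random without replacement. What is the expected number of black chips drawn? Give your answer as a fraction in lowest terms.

By linearity of expectation, E[X] = Σ P(draw i is black); by symmetry each draw (even without replacement) has P(black) = 12/28.
E[X] = 3 · 12/28 = 9/7 ≈ 1.2857.

9/7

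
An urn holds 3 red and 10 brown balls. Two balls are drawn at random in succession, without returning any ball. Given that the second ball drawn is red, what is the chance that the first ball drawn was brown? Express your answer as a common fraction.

5/6

P(first=brown and the second ball drawn is red) = (10/13)·(3/12) = 5/26.
P(the second ball drawn is red) = Σ over first color = 1/26 + 5/26 = 3/13.
By Bayes, P(first=brown | the second ball drawn is red) = 5/26 / 3/13 = 5/6 ≈ 0.8333.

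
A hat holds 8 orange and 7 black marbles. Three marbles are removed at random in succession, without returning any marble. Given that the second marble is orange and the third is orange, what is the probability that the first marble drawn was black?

P(first=black and the second marble is orange and the third is orange) = (7/15)·(8/14)·(7/13) = 28/195.
P(E) = Σ over first color = 8/65 + 28/195 = 4/15.
By Bayes, P(first=black | E) = 28/195 / 4/15 = 7/13 ≈ 0.5385.

7/13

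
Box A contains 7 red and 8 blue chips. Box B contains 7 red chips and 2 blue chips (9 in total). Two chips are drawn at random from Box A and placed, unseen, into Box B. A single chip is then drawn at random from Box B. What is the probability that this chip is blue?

46/165

Condition on how many of the transferred chips are blue (from Box A: 8 blue of 15; then Box B has 11 total).
  0 blue: C(8,0)C(7,2)/C(15,2) = 1/5; then P = 2/11
  1 blue: C(8,1)C(7,1)/C(15,2) = 8/15; then P = 3/11
  2 blue: C(8,2)C(7,0)/C(15,2) = 4/15; then P = 4/11
P(blue from Box B) = 46/165 ≈ 0.2788.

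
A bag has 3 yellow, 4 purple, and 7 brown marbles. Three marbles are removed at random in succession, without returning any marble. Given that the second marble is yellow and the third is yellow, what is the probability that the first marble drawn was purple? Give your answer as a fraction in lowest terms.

P(first=purple and the second marble is yellow and the third is yellow) = (4/14)·(3/13)·(2/12) = 1/91.
P(E) = Σ over first color = 1/364 + 1/91 + 1/52 = 3/91.
By Bayes, P(first=purple | E) = 1/91 / 3/91 = 1/3 ≈ 0.3333.

1/3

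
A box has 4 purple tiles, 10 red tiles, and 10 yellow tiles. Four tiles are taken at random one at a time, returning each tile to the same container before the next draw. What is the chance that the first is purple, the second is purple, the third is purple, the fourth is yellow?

Multiply the conditional probability of each draw in order, with replacement (the composition resets each draw).
P = (4/24) · (4/24) · (4/24) · (10/24) = 5/2592 ≈ 0.0019.

5/2592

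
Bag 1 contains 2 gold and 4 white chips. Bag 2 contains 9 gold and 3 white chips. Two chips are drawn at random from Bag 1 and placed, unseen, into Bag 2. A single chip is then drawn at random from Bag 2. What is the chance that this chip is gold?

29/42

Condition on how many of the transferred chips are gold (from Bag 1: 2 gold of 6; then Bag 2 has 14 total).
  0 gold: C(2,0)C(4,2)/C(6,2) = 2/5; then P = 9/14
  1 gold: C(2,1)C(4,1)/C(6,2) = 8/15; then P = 10/14
  2 gold: C(2,2)C(4,0)/C(6,2) = 1/15; then P = 11/14
P(gold from Bag 2) = 29/42 ≈ 0.6905.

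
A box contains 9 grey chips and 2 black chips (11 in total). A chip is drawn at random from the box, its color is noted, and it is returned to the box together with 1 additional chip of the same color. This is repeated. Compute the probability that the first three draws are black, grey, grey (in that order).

15/143

Track the composition after each reinforcement of +1.
P = (2/11) · (9/12) · (10/13) = 15/143 ≈ 0.1049.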